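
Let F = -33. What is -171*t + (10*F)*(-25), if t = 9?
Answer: 6711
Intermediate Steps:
-171*t + (10*F)*(-25) = -171*9 + (10*(-33))*(-25) = -1539 - 330*(-25) = -1539 + 8250 = 6711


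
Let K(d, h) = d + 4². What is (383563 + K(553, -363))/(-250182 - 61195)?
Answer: -384132/311377 ≈ -1.2337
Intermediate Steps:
K(d, h) = 16 + d (K(d, h) = d + 16 = 16 + d)
(383563 + K(553, -363))/(-250182 - 61195) = (383563 + (16 + 553))/(-250182 - 61195) = (383563 + 569)/(-311377) = 384132*(-1/311377) = -384132/311377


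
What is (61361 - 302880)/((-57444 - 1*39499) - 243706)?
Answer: 241519/340649 ≈ 0.70900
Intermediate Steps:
(61361 - 302880)/((-57444 - 1*39499) - 243706) = -241519/((-57444 - 39499) - 243706) = -241519/(-96943 - 243706) = -241519/(-340649) = -241519*(-1/340649) = 241519/340649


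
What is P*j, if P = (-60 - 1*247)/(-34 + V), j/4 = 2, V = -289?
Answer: 2456/323 ≈ 7.6037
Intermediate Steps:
j = 8 (j = 4*2 = 8)
P = 307/323 (P = (-60 - 1*247)/(-34 - 289) = (-60 - 247)/(-323) = -307*(-1/323) = 307/323 ≈ 0.95046)
P*j = (307/323)*8 = 2456/323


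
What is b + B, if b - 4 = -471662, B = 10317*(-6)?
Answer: -533560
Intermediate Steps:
B = -61902
b = -471658 (b = 4 - 471662 = -471658)
b + B = -471658 - 61902 = -533560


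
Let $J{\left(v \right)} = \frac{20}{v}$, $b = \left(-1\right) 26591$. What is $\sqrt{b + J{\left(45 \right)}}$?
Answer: $\frac{i \sqrt{239315}}{3} \approx 163.07 i$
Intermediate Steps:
$b = -26591$
$\sqrt{b + J{\left(45 \right)}} = \sqrt{-26591 + \frac{20}{45}} = \sqrt{-26591 + 20 \cdot \frac{1}{45}} = \sqrt{-26591 + \frac{4}{9}} = \sqrt{- \frac{239315}{9}} = \frac{i \sqrt{239315}}{3}$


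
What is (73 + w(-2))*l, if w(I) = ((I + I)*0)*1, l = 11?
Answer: 803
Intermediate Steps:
w(I) = 0 (w(I) = ((2*I)*0)*1 = 0*1 = 0)
(73 + w(-2))*l = (73 + 0)*11 = 73*11 = 803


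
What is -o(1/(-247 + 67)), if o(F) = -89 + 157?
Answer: -68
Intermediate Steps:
o(F) = 68
-o(1/(-247 + 67)) = -1*68 = -68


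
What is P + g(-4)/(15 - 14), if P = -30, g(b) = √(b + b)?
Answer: -30 + 2*I*√2 ≈ -30.0 + 2.8284*I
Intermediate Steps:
g(b) = √2*√b (g(b) = √(2*b) = √2*√b)
P + g(-4)/(15 - 14) = -30 + (√2*√(-4))/(15 - 14) = -30 + (√2*(2*I))/1 = -30 + (2*I*√2)*1 = -30 + 2*I*√2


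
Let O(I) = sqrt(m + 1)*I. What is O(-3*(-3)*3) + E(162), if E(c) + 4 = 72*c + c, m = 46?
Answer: 11822 + 27*sqrt(47) ≈ 12007.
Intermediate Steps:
O(I) = I*sqrt(47) (O(I) = sqrt(46 + 1)*I = sqrt(47)*I = I*sqrt(47))
E(c) = -4 + 73*c (E(c) = -4 + (72*c + c) = -4 + 73*c)
O(-3*(-3)*3) + E(162) = (-3*(-3)*3)*sqrt(47) + (-4 + 73*162) = (9*3)*sqrt(47) + (-4 + 11826) = 27*sqrt(47) + 11822 = 11822 + 27*sqrt(47)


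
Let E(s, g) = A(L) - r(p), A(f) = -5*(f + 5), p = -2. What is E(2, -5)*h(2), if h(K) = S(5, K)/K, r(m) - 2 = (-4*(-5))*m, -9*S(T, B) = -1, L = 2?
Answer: ⅙ ≈ 0.16667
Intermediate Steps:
A(f) = -25 - 5*f (A(f) = -5*(5 + f) = -25 - 5*f)
S(T, B) = ⅑ (S(T, B) = -⅑*(-1) = ⅑)
r(m) = 2 + 20*m (r(m) = 2 + (-4*(-5))*m = 2 + 20*m)
h(K) = 1/(9*K)
E(s, g) = 3 (E(s, g) = (-25 - 5*2) - (2 + 20*(-2)) = (-25 - 10) - (2 - 40) = -35 - 1*(-38) = -35 + 38 = 3)
E(2, -5)*h(2) = 3*((⅑)/2) = 3*((⅑)*(½)) = 3*(1/18) = ⅙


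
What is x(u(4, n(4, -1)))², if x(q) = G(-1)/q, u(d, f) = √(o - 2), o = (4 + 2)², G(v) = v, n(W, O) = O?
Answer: 1/34 ≈ 0.029412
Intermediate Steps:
o = 36 (o = 6² = 36)
u(d, f) = √34 (u(d, f) = √(36 - 2) = √34)
x(q) = -1/q
x(u(4, n(4, -1)))² = (-1/(√34))² = (-√34/34)² = 1/34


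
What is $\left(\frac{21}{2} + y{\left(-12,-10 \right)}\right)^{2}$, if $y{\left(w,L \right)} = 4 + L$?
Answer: $\frac{81}{4} \approx 20.25$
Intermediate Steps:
$\left(\frac{21}{2} + y{\left(-12,-10 \right)}\right)^{2} = \left(\frac{21}{2} + \left(4 - 10\right)\right)^{2} = \left(21 \cdot \frac{1}{2} - 6\right)^{2} = \left(\frac{21}{2} - 6\right)^{2} = \left(\frac{9}{2}\right)^{2} = \frac{81}{4}$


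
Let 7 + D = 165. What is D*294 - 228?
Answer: 46224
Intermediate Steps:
D = 158 (D = -7 + 165 = 158)
D*294 - 228 = 158*294 - 228 = 46452 - 228 = 46224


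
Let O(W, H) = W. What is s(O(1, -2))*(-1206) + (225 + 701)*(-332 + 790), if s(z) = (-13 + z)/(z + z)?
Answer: 431344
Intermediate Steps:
s(z) = (-13 + z)/(2*z) (s(z) = (-13 + z)/((2*z)) = (-13 + z)*(1/(2*z)) = (-13 + z)/(2*z))
s(O(1, -2))*(-1206) + (225 + 701)*(-332 + 790) = ((½)*(-13 + 1)/1)*(-1206) + (225 + 701)*(-332 + 790) = ((½)*1*(-12))*(-1206) + 926*458 = -6*(-1206) + 424108 = 7236 + 424108 = 431344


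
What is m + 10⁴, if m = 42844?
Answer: 52844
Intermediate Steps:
m + 10⁴ = 42844 + 10⁴ = 42844 + 10000 = 52844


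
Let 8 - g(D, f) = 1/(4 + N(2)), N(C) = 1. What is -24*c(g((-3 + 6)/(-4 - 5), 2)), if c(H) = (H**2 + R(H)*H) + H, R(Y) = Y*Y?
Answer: -1629576/125 ≈ -13037.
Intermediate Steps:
R(Y) = Y**2
g(D, f) = 39/5 (g(D, f) = 8 - 1/(4 + 1) = 8 - 1/5 = 39/5)
c(H) = H + H**2 + H**3 (c(H) = (H**2 + H**2*H) + H = (H**2 + H**3) + H = H + H**2 + H**3)
-24*c(g((-3 + 6)/(-4 - 5), 2)) = -936*(1 + 39/5 + (39/5)**2)/5 = -936*(1 + 39/5 + 1521/25)/5 = -936*1741/(5*25) = -24*67899/125 = -1629576/125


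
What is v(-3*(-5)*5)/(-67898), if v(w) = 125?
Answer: -125/67898 ≈ -0.0018410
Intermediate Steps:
v(-3*(-5)*5)/(-67898) = 125/(-67898) = 125*(-1/67898) = -125/67898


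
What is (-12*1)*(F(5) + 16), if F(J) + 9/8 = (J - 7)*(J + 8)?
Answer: 267/2 ≈ 133.50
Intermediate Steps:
F(J) = -9/8 + (-7 + J)*(8 + J) (F(J) = -9/8 + (J - 7)*(J + 8) = -9/8 + (-7 + J)*(8 + J))
(-12*1)*(F(5) + 16) = (-12*1)*((-457/8 + 5 + 5²) + 16) = -12*((-457/8 + 5 + 25) + 16) = -12*(-217/8 + 16) = -12*(-89/8) = 267/2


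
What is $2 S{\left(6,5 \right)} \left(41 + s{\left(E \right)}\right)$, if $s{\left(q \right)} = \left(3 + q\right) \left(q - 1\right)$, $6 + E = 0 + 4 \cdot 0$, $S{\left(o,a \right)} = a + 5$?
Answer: $1240$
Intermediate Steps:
$S{\left(o,a \right)} = 5 + a$
$E = -6$ ($E = -6 + \left(0 + 4 \cdot 0\right) = -6 + \left(0 + 0\right) = -6 + 0 = -6$)
$s{\left(q \right)} = \left(-1 + q\right) \left(3 + q\right)$ ($s{\left(q \right)} = \left(3 + q\right) \left(-1 + q\right) = \left(-1 + q\right) \left(3 + q\right)$)
$2 S{\left(6,5 \right)} \left(41 + s{\left(E \right)}\right) = 2 \left(5 + 5\right) \left(41 + \left(-3 + \left(-6\right)^{2} + 2 \left(-6\right)\right)\right) = 2 \cdot 10 \left(41 - -21\right) = 20 \left(41 + 21\right) = 20 \cdot 62 = 1240$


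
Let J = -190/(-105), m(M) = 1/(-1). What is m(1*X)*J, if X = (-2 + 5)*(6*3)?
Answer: -38/21 ≈ -1.8095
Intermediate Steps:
X = 54 (X = 3*18 = 54)
m(M) = -1
J = 38/21 (J = -190*(-1/105) = 38/21 ≈ 1.8095)
m(1*X)*J = -1*38/21 = -38/21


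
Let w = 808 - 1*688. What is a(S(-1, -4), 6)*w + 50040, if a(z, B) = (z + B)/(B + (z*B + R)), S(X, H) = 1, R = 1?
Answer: 651360/13 ≈ 50105.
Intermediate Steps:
a(z, B) = (B + z)/(1 + B + B*z) (a(z, B) = (z + B)/(B + (z*B + 1)) = (B + z)/(B + (B*z + 1)) = (B + z)/(B + (1 + B*z)) = (B + z)/(1 + B + B*z))
w = 120 (w = 808 - 688 = 120)
a(S(-1, -4), 6)*w + 50040 = ((6 + 1)/(1 + 6 + 6*1))*120 + 50040 = (7/(1 + 6 + 6))*120 + 50040 = (7/13)*120 + 50040 = 840/13 + 50040 = 651360/13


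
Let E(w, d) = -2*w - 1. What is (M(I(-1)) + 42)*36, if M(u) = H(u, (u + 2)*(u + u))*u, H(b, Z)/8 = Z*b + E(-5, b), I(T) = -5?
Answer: 204552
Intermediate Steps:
E(w, d) = -1 - 2*w
H(b, Z) = 72 + 8*Z*b (H(b, Z) = 8*(Z*b + (-1 - 2*(-5))) = 8*(Z*b + (-1 + 10)) = 8*(Z*b + 9) = 8*(9 + Z*b) = 72 + 8*Z*b)
M(u) = u*(72 + 16*u²*(2 + u)) (M(u) = (72 + 8*((u + 2)*(u + u))*u)*u = (72 + 8*((2 + u)*(2*u))*u)*u = (72 + 8*(2*u*(2 + u))*u)*u = (72 + 16*u²*(2 + u))*u = u*(72 + 16*u²*(2 + u)))
(M(I(-1)) + 42)*36 = (8*(-5)*(9 + 2*(-5)²*(2 - 5)) + 42)*36 = (8*(-5)*(9 + 2*25*(-3)) + 42)*36 = (8*(-5)*(9 - 150) + 42)*36 = (8*(-5)*(-141) + 42)*36 = (5640 + 42)*36 = 5682*36 = 204552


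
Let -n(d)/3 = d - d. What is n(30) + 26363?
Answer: 26363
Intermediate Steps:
n(d) = 0 (n(d) = -3*(d - d) = -3*0 = 0)
n(30) + 26363 = 0 + 26363 = 26363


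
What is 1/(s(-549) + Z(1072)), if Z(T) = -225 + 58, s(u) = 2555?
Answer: 1/2388 ≈ 0.00041876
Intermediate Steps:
Z(T) = -167
1/(s(-549) + Z(1072)) = 1/(2555 - 167) = 1/2388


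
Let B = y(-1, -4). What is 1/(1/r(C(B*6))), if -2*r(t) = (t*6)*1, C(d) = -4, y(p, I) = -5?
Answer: 12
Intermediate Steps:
B = -5
r(t) = -3*t (r(t) = -t*6/2 = -6*t/2 = -3*t)
1/(1/r(C(B*6))) = 1/(1/(-3*(-4))) = 1/(1/12) = 12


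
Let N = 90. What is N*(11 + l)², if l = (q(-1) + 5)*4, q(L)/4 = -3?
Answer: 26010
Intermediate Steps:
q(L) = -12 (q(L) = 4*(-3) = -12)
l = -28 (l = (-12 + 5)*4 = -7*4 = -28)
N*(11 + l)² = 90*(11 - 28)² = 90*(-17)² = 90*289 = 26010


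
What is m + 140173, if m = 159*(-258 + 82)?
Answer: 112189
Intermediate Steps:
m = -27984 (m = 159*(-176) = -27984)
m + 140173 = -27984 + 140173 = 112189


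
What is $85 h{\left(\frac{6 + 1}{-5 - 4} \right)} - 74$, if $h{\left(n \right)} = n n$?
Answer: $- \frac{1829}{81} \approx -22.58$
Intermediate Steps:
$h{\left(n \right)} = n^{2}$
$85 h{\left(\frac{6 + 1}{-5 - 4} \right)} - 74 = 85 \left(\frac{6 + 1}{-5 - 4}\right)^{2} - 74 = 85 \left(\frac{7}{-9}\right)^{2} - 74 = 85 \left(7 \left(- \frac{1}{9}\right)\right)^{2} - 74 = 85 \left(- \frac{7}{9}\right)^{2} - 74 = 85 \cdot \frac{49}{81} - 74 = \frac{4165}{81} - 74 = - \frac{1829}{81}$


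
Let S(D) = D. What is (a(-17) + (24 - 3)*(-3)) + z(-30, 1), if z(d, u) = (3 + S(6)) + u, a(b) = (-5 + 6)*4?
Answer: -49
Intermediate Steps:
a(b) = 4 (a(b) = 1*4 = 4)
z(d, u) = 9 + u (z(d, u) = (3 + 6) + u = 9 + u)
(a(-17) + (24 - 3)*(-3)) + z(-30, 1) = (4 + (24 - 3)*(-3)) + (9 + 1) = (4 + 21*(-3)) + 10 = (4 - 63) + 10 = -59 + 10 = -49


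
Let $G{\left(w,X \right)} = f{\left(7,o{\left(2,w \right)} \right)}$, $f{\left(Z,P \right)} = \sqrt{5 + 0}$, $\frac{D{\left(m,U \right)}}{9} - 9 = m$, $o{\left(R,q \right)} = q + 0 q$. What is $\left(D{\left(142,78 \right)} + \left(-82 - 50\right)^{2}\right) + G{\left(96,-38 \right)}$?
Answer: $18783 + \sqrt{5} \approx 18785.0$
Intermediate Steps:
$o{\left(R,q \right)} = q$ ($o{\left(R,q \right)} = q + 0 = q$)
$D{\left(m,U \right)} = 81 + 9 m$
$f{\left(Z,P \right)} = \sqrt{5}$
$G{\left(w,X \right)} = \sqrt{5}$
$\left(D{\left(142,78 \right)} + \left(-82 - 50\right)^{2}\right) + G{\left(96,-38 \right)} = \left(\left(81 + 9 \cdot 142\right) + \left(-82 - 50\right)^{2}\right) + \sqrt{5} = \left(\left(81 + 1278\right) + \left(-132\right)^{2}\right) + \sqrt{5} = \left(1359 + 17424\right) + \sqrt{5} = 18783 + \sqrt{5}$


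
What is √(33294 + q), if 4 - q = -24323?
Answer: √57621 ≈ 240.04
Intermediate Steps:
q = 24327 (q = 4 - 1*(-24323) = 4 + 24323 = 24327)
√(33294 + q) = √(33294 + 24327) = √57621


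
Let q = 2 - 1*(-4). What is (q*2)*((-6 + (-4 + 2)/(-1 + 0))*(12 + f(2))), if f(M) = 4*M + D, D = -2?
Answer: -864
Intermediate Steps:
f(M) = -2 + 4*M (f(M) = 4*M - 2 = -2 + 4*M)
q = 6 (q = 2 + 4 = 6)
(q*2)*((-6 + (-4 + 2)/(-1 + 0))*(12 + f(2))) = (6*2)*((-6 + (-4 + 2)/(-1 + 0))*(12 + (-2 + 4*2))) = 12*((-6 - 2/(-1))*(12 + (-2 + 8))) = 12*((-6 - 2*(-1))*(12 + 6)) = 12*((-6 + 2)*18) = 12*(-4*18) = 12*(-72) = -864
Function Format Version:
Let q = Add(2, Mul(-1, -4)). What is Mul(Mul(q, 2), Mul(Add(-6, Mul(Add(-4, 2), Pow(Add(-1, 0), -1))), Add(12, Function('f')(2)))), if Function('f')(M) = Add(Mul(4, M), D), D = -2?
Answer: -864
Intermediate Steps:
Function('f')(M) = Add(-2, Mul(4, M)) (Function('f')(M) = Add(Mul(4, M), -2) = Add(-2, Mul(4, M)))
q = 6 (q = Add(2, 4) = 6)
Mul(Mul(q, 2), Mul(Add(-6, Mul(Add(-4, 2), Pow(Add(-1, 0), -1))), Add(12, Function('f')(2)))) = Mul(Mul(6, 2), Mul(Add(-6, Mul(Add(-4, 2), Pow(Add(-1, 0), -1))), Add(12, Add(-2, Mul(4, 2))))) = Mul(12, Mul(Add(-6, Mul(-2, Pow(-1, -1))), Add(12, Add(-2, 8)))) = Mul(12, Mul(Add(-6, Mul(-2, -1)), Add(12, 6))) = Mul(12, Mul(Add(-6, 2), 18)) = Mul(12, Mul(-4, 18)) = Mul(12, -72) = -864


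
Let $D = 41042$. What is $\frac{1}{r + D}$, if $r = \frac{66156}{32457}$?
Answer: $\frac{10819}{444055450} \approx 2.4364 \cdot 10^{-5}$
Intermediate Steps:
$r = \frac{22052}{10819}$ ($r = 66156 \cdot \frac{1}{32457} = \frac{22052}{10819} \approx 2.0383$)
$\frac{1}{r + D} = \frac{1}{\frac{22052}{10819} + 41042} = \frac{1}{\frac{444055450}{10819}} = \frac{10819}{444055450}$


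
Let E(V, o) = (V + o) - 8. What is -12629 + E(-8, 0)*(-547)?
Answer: -3877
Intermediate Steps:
E(V, o) = -8 + V + o
-12629 + E(-8, 0)*(-547) = -12629 + (-8 - 8 + 0)*(-547) = -12629 - 16*(-547) = -12629 + 8752 = -3877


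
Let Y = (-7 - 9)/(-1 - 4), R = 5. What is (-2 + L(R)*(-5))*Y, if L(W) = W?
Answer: -432/5 ≈ -86.400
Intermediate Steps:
Y = 16/5 (Y = -16/(-5) = -16*(-⅕) = 16/5 ≈ 3.2000)
(-2 + L(R)*(-5))*Y = (-2 + 5*(-5))*(16/5) = (-2 - 25)*(16/5) = -27*16/5 = -432/5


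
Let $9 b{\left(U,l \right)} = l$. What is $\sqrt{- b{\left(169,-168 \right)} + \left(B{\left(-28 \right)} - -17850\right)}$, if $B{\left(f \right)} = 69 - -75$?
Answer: $\frac{\sqrt{162114}}{3} \approx 134.21$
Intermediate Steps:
$B{\left(f \right)} = 144$ ($B{\left(f \right)} = 69 + 75 = 144$)
$b{\left(U,l \right)} = \frac{l}{9}$
$\sqrt{- b{\left(169,-168 \right)} + \left(B{\left(-28 \right)} - -17850\right)} = \sqrt{- \frac{-168}{9} + \left(144 - -17850\right)} = \sqrt{\left(-1\right) \left(- \frac{56}{3}\right) + \left(144 + 17850\right)} = \sqrt{\frac{56}{3} + 17994} = \sqrt{\frac{54038}{3}} = \frac{\sqrt{162114}}{3}$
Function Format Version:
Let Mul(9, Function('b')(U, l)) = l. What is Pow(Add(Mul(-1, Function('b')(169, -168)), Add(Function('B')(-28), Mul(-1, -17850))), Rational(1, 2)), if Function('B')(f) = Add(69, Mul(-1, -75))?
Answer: Mul(Rational(1, 3), Pow(162114, Rational(1, 2))) ≈ 134.21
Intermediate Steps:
Function('B')(f) = 144 (Function('B')(f) = Add(69, 75) = 144)
Function('b')(U, l) = Mul(Rational(1, 9), l)
Pow(Add(Mul(-1, Function('b')(169, -168)), Add(Function('B')(-28), Mul(-1, -17850))), Rational(1, 2)) = Pow(Add(Mul(-1, Mul(Rational(1, 9), -168)), Add(144, Mul(-1, -17850))), Rational(1, 2)) = Pow(Add(Mul(-1, Rational(-56, 3)), Add(144, 17850)), Rational(1, 2)) = Pow(Add(Rational(56, 3), 17994), Rational(1, 2)) = Pow(Rational(54038, 3), Rational(1, 2)) = Mul(Rational(1, 3), Pow(162114, Rational(1, 2)))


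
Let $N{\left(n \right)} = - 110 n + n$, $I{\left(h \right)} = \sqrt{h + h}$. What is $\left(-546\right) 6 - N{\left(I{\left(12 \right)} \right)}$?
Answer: $-3276 + 218 \sqrt{6} \approx -2742.0$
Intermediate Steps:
$I{\left(h \right)} = \sqrt{2} \sqrt{h}$ ($I{\left(h \right)} = \sqrt{2 h} = \sqrt{2} \sqrt{h}$)
$N{\left(n \right)} = - 109 n$
$\left(-546\right) 6 - N{\left(I{\left(12 \right)} \right)} = \left(-546\right) 6 - - 109 \sqrt{2} \sqrt{12} = -3276 - - 109 \sqrt{2} \cdot 2 \sqrt{3} = -3276 - - 109 \cdot 2 \sqrt{6} = -3276 - - 218 \sqrt{6} = -3276 + 218 \sqrt{6}$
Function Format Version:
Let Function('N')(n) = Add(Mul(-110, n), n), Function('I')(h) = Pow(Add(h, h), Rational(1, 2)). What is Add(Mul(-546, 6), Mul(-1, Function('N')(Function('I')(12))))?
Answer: Add(-3276, Mul(218, Pow(6, Rational(1, 2)))) ≈ -2742.0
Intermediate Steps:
Function('I')(h) = Mul(Pow(2, Rational(1, 2)), Pow(h, Rational(1, 2))) (Function('I')(h) = Pow(Mul(2, h), Rational(1, 2)) = Mul(Pow(2, Rational(1, 2)), Pow(h, Rational(1, 2))))
Function('N')(n) = Mul(-109, n)
Add(Mul(-546, 6), Mul(-1, Function('N')(Function('I')(12)))) = Add(Mul(-546, 6), Mul(-1, Mul(-109, Mul(Pow(2, Rational(1, 2)), Pow(12, Rational(1, 2)))))) = Add(-3276, Mul(-1, Mul(-109, Mul(Pow(2, Rational(1, 2)), Mul(2, Pow(3, Rational(1, 2))))))) = Add(-3276, Mul(-1, Mul(-109, Mul(2, Pow(6, Rational(1, 2)))))) = Add(-3276, Mul(-1, Mul(-218, Pow(6, Rational(1, 2))))) = Add(-3276, Mul(218, Pow(6, Rational(1, 2))))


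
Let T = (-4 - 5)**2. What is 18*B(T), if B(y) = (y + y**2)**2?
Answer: 794090952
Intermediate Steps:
T = 81 (T = (-9)**2 = 81)
18*B(T) = 18*(81**2*(1 + 81)**2) = 18*(6561*82**2) = 18*(6561*6724) = 18*44116164 = 794090952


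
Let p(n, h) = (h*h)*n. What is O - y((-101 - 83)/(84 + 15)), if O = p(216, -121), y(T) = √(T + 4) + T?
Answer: 313083328/99 - 2*√583/33 ≈ 3.1625e+6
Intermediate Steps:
p(n, h) = n*h² (p(n, h) = h²*n = n*h²)
y(T) = T + √(4 + T) (y(T) = √(4 + T) + T = T + √(4 + T))
O = 3162456 (O = 216*(-121)² = 216*14641 = 3162456)
O - y((-101 - 83)/(84 + 15)) = 3162456 - ((-101 - 83)/(84 + 15) + √(4 + (-101 - 83)/(84 + 15))) = 3162456 - (-184/99 + √(4 - 184/99)) = 3162456 - (-184/99 + √(212/99)) = 3162456 - (-184/99 + 2*√583/33) = 3162456 + (184/99 - 2*√583/33) = 313083328/99 - 2*√583/33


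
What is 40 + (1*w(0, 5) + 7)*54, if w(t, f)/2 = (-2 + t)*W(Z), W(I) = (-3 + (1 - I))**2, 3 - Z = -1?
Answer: -7358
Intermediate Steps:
Z = 4 (Z = 3 - 1*(-1) = 3 + 1 = 4)
W(I) = (-2 - I)**2
w(t, f) = -144 + 72*t (w(t, f) = 2*((-2 + t)*(2 + 4)**2) = 2*((-2 + t)*6**2) = 2*((-2 + t)*36) = 2*(-72 + 36*t) = -144 + 72*t)
40 + (1*w(0, 5) + 7)*54 = 40 + (1*(-144 + 72*0) + 7)*54 = 40 + (1*(-144 + 0) + 7)*54 = 40 + (1*(-144) + 7)*54 = 40 + (-144 + 7)*54 = 40 - 137*54 = 40 - 7398 = -7358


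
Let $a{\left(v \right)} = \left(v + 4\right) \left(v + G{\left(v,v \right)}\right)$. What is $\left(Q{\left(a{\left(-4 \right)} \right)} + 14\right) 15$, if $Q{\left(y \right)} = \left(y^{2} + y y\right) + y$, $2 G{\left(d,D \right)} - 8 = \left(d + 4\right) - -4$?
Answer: $210$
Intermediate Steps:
$G{\left(d,D \right)} = 8 + \frac{d}{2}$ ($G{\left(d,D \right)} = 4 + \frac{\left(d + 4\right) - -4}{2} = 4 + \frac{\left(4 + d\right) + 4}{2} = 4 + \frac{8 + d}{2} = 4 + \left(4 + \frac{d}{2}\right) = 8 + \frac{d}{2}$)
$a{\left(v \right)} = \left(4 + v\right) \left(8 + \frac{3 v}{2}\right)$ ($a{\left(v \right)} = \left(v + 4\right) \left(v + \left(8 + \frac{v}{2}\right)\right) = \left(4 + v\right) \left(8 + \frac{3 v}{2}\right)$)
$Q{\left(y \right)} = y + 2 y^{2}$ ($Q{\left(y \right)} = \left(y^{2} + y^{2}\right) + y = 2 y^{2} + y = y + 2 y^{2}$)
$\left(Q{\left(a{\left(-4 \right)} \right)} + 14\right) 15 = \left(\left(32 + 14 \left(-4\right) + \frac{3 \left(-4\right)^{2}}{2}\right) \left(1 + 2 \left(32 + 14 \left(-4\right) + \frac{3 \left(-4\right)^{2}}{2}\right)\right) + 14\right) 15 = \left(\left(32 - 56 + \frac{3}{2} \cdot 16\right) \left(1 + 2 \left(32 - 56 + \frac{3}{2} \cdot 16\right)\right) + 14\right) 15 = \left(\left(32 - 56 + 24\right) \left(1 + 2 \left(32 - 56 + 24\right)\right) + 14\right) 15 = \left(0 \left(1 + 2 \cdot 0\right) + 14\right) 15 = \left(0 \left(1 + 0\right) + 14\right) 15 = \left(0 \cdot 1 + 14\right) 15 = \left(0 + 14\right) 15 = 14 \cdot 15 = 210$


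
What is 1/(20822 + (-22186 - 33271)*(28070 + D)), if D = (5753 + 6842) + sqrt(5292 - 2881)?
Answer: -2255138083/5085640358417409950 + 55457*sqrt(2411)/5085640358417409950 ≈ -4.4290e-10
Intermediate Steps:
D = 12595 + sqrt(2411) ≈ 12644.
1/(20822 + (-22186 - 33271)*(28070 + D)) = 1/(20822 + (-22186 - 33271)*(28070 + (12595 + sqrt(2411)))) = 1/(20822 - 55457*(40665 + sqrt(2411))) = 1/(20822 + (-2255158905 - 55457*sqrt(2411))) = 1/(-2255138083 - 55457*sqrt(2411))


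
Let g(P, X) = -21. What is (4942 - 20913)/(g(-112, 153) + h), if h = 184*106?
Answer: -15971/19483 ≈ -0.81974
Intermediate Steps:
h = 19504
(4942 - 20913)/(g(-112, 153) + h) = (4942 - 20913)/(-21 + 19504) = -15971/19483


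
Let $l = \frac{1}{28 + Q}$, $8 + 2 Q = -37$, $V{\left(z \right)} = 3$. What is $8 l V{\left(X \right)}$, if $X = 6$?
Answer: $\frac{48}{11} \approx 4.3636$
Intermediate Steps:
$Q = - \frac{45}{2}$ ($Q = -4 + \frac{1}{2} \left(-37\right) = -4 - \frac{37}{2} = - \frac{45}{2} \approx -22.5$)
$l = \frac{2}{11}$ ($l = \frac{1}{28 - \frac{45}{2}} = \frac{1}{\frac{11}{2}} = \frac{2}{11} \approx 0.18182$)
$8 l V{\left(X \right)} = 8 \cdot \frac{2}{11} \cdot 3 = \frac{16}{11} \cdot 3 = \frac{48}{11}$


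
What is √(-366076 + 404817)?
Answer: √38741 ≈ 196.83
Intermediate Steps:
√(-366076 + 404817) = √38741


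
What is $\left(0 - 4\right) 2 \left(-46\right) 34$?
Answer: $12512$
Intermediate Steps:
$\left(0 - 4\right) 2 \left(-46\right) 34 = \left(-4\right) 2 \left(-46\right) 34 = \left(-8\right) \left(-46\right) 34 = 368 \cdot 34 = 12512$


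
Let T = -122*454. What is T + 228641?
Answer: 173253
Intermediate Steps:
T = -55388
T + 228641 = -55388 + 228641 = 173253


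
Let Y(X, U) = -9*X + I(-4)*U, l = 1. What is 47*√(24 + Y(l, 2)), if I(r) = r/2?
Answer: 47*√11 ≈ 155.88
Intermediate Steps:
I(r) = r/2 (I(r) = r*(½) = r/2)
Y(X, U) = -9*X - 2*U (Y(X, U) = -9*X + ((½)*(-4))*U = -9*X - 2*U)
47*√(24 + Y(l, 2)) = 47*√(24 + (-9*1 - 2*2)) = 47*√(24 + (-9 - 4)) = 47*√(24 - 13) = 47*√11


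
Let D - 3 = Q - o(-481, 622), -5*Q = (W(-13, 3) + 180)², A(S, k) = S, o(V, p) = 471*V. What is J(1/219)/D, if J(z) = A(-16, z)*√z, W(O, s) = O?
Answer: -80*√219/241968939 ≈ -4.8927e-6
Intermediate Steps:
J(z) = -16*√z
Q = -27889/5 (Q = -(-13 + 180)²/5 = -⅕*167² = -⅕*27889 = -27889/5 ≈ -5577.8)
D = 1104881/5 (D = 3 + (-27889/5 - 471*(-481)) = 3 + (-27889/5 - 1*(-226551)) = 3 + (-27889/5 + 226551) = 3 + 1104866/5 = 1104881/5 ≈ 2.2098e+5)
J(1/219)/D = (-16*√219/219)/(1104881/5) = -16*√219/219*(5/1104881) = -80*√219/241968939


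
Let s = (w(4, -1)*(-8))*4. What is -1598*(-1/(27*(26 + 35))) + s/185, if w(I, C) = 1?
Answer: 242926/304695 ≈ 0.79728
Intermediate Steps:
s = -32 (s = (1*(-8))*4 = -8*4 = -32)
-1598*(-1/(27*(26 + 35))) + s/185 = -1598*(-1/(27*(26 + 35))) - 32/185 = -1598/(61*(-27)) - 32*1/185 = -1598/(-1647) - 32/185 = -1598*(-1/1647) - 32/185 = 1598/1647 - 32/185 = 242926/304695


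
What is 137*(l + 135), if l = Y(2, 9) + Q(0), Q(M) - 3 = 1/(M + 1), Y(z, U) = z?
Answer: 19317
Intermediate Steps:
Q(M) = 3 + 1/(1 + M) (Q(M) = 3 + 1/(M + 1) = 3 + 1/(1 + M))
l = 6 (l = 2 + (4 + 3*0)/(1 + 0) = 2 + (4 + 0)/1 = 2 + 1*4 = 2 + 4 = 6)
137*(l + 135) = 137*(6 + 135) = 137*141 = 19317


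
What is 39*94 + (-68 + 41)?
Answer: 3639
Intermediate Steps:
39*94 + (-68 + 41) = 3666 - 27 = 3639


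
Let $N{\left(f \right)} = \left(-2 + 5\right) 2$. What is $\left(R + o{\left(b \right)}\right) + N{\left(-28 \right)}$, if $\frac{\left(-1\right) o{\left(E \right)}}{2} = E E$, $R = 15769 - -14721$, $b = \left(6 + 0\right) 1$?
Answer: $30424$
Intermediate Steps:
$N{\left(f \right)} = 6$ ($N{\left(f \right)} = 3 \cdot 2 = 6$)
$b = 6$ ($b = 6 \cdot 1 = 6$)
$R = 30490$ ($R = 15769 + 14721 = 30490$)
$o{\left(E \right)} = - 2 E^{2}$ ($o{\left(E \right)} = - 2 E E = - 2 E^{2}$)
$\left(R + o{\left(b \right)}\right) + N{\left(-28 \right)} = \left(30490 - 2 \cdot 6^{2}\right) + 6 = \left(30490 - 72\right) + 6 = 30418 + 6 = 30424$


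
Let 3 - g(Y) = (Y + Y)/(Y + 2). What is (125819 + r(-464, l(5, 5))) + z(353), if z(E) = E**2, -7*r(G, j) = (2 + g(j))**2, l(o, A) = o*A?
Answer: 1277926859/5103 ≈ 2.5043e+5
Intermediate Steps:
g(Y) = 3 - 2*Y/(2 + Y) (g(Y) = 3 - (Y + Y)/(Y + 2) = 3 - 2*Y/(2 + Y))
l(o, A) = A*o
r(G, j) = -(2 + (6 + j)/(2 + j))**2/7
(125819 + r(-464, l(5, 5))) + z(353) = (125819 - (10 + 3*(5*5))**2/(7*(2 + 5*5)**2)) + 353**2 = (125819 - (10 + 3*25)**2/(7*(2 + 25)**2)) + 124609 = (125819 - 1/7*(10 + 75)**2/27**2) + 124609 = (125819 - 1/7*1/729*85**2) + 124609 = (125819 - 1/7*1/729*7225) + 124609 = (125819 - 7225/5103) + 124609 = 642047132/5103 + 124609 = 1277926859/5103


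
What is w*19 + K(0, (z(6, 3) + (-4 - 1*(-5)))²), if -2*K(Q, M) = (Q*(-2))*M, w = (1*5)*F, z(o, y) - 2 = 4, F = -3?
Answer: -285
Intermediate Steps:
z(o, y) = 6 (z(o, y) = 2 + 4 = 6)
w = -15 (w = (1*5)*(-3) = 5*(-3) = -15)
K(Q, M) = M*Q (K(Q, M) = -Q*(-2)*M/2 = -(-2*Q)*M/2 = -(-1)*M*Q = M*Q)
w*19 + K(0, (z(6, 3) + (-4 - 1*(-5)))²) = -15*19 + (6 + (-4 - 1*(-5)))²*0 = -285 + (6 + (-4 + 5))²*0 = -285 + (6 + 1)²*0 = -285 + 7²*0 = -285 + 49*0 = -285 + 0 = -285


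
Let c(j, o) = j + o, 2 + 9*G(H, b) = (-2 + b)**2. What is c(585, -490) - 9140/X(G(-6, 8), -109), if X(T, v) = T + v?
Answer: 172225/947 ≈ 181.86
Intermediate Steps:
G(H, b) = -2/9 + (-2 + b)**2/9
c(585, -490) - 9140/X(G(-6, 8), -109) = (585 - 490) - 9140/((-2/9 + (-2 + 8)**2/9) - 109) = 95 - 9140/((-2/9 + (1/9)*6**2) - 109) = 95 - 9140/((-2/9 + (1/9)*36) - 109) = 95 - 9140/((-2/9 + 4) - 109) = 95 - 9140/(34/9 - 109) = 95 - 9140/(-947/9) = 95 - 9140*(-9/947) = 95 + 82260/947 = 172225/947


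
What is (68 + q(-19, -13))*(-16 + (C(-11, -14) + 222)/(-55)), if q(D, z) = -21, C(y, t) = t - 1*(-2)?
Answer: -10246/11 ≈ -931.45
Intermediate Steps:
C(y, t) = 2 + t (C(y, t) = t + 2 = 2 + t)
(68 + q(-19, -13))*(-16 + (C(-11, -14) + 222)/(-55)) = (68 - 21)*(-16 + ((2 - 14) + 222)/(-55)) = 47*(-16 + (-12 + 222)*(-1/55)) = 47*(-16 + 210*(-1/55)) = 47*(-16 - 42/11) = 47*(-218/11) = -10246/11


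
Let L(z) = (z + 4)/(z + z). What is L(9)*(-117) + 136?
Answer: 103/2 ≈ 51.500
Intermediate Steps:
L(z) = (4 + z)/(2*z) (L(z) = (4 + z)/((2*z)) = (4 + z)*(1/(2*z)) = (4 + z)/(2*z))
L(9)*(-117) + 136 = ((½)*(4 + 9)/9)*(-117) + 136 = ((½)*(⅑)*13)*(-117) + 136 = (13/18)*(-117) + 136 = -169/2 + 136 = 103/2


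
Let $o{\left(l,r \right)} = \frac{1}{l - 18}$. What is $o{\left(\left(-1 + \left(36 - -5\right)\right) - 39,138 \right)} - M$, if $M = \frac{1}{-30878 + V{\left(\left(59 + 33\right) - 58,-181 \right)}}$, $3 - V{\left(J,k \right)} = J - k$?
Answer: $- \frac{31073}{528530} \approx -0.058791$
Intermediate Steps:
$o{\left(l,r \right)} = \frac{1}{-18 + l}$
$V{\left(J,k \right)} = 3 + k - J$ ($V{\left(J,k \right)} = 3 - \left(J - k\right) = 3 + k - J$)
$M = - \frac{1}{31090}$ ($M = \frac{1}{-30878 - 212} = \frac{1}{-31090} = - \frac{1}{31090} \approx -3.2165 \cdot 10^{-5}$)
$o{\left(\left(-1 + \left(36 - -5\right)\right) - 39,138 \right)} - M = \frac{1}{-18 + \left(\left(-1 + \left(36 - -5\right)\right) - 39\right)} - - \frac{1}{31090} = \frac{1}{-18 + \left(\left(-1 + \left(36 + 5\right)\right) - 39\right)} + \frac{1}{31090} = \frac{1}{-18 + \left(\left(-1 + 41\right) - 39\right)} + \frac{1}{31090} = \frac{1}{-18 + \left(40 - 39\right)} + \frac{1}{31090} = \frac{1}{-18 + 1} + \frac{1}{31090} = \frac{1}{-17} + \frac{1}{31090} = - \frac{1}{17} + \frac{1}{31090} = - \frac{31073}{528530}$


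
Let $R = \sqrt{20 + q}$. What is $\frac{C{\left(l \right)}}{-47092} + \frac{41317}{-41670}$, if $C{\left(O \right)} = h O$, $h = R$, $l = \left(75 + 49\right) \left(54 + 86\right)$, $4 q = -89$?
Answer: $- \frac{41317}{41670} - \frac{6510 i}{11773} \approx -0.99153 - 0.55296 i$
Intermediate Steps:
$q = - \frac{89}{4}$ ($q = \frac{1}{4} \left(-89\right) = - \frac{89}{4} \approx -22.25$)
$l = 17360$ ($l = 124 \cdot 140 = 17360$)
$R = \frac{3 i}{2}$ ($R = \sqrt{20 - \frac{89}{4}} = \sqrt{- \frac{9}{4}} = \frac{3 i}{2} \approx 1.5 i$)
$h = \frac{3 i}{2} \approx 1.5 i$
$C{\left(O \right)} = \frac{3 i O}{2}$ ($C{\left(O \right)} = \frac{3 i}{2} O = \frac{3 i O}{2}$)
$\frac{C{\left(l \right)}}{-47092} + \frac{41317}{-41670} = \frac{\frac{3}{2} i 17360}{-47092} + \frac{41317}{-41670} = 26040 i \left(- \frac{1}{47092}\right) + 41317 \left(- \frac{1}{41670}\right) = - \frac{6510 i}{11773} - \frac{41317}{41670} = - \frac{41317}{41670} - \frac{6510 i}{11773}$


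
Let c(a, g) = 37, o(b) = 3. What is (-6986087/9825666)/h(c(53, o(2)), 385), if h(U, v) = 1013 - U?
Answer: -6986087/9589850016 ≈ -0.00072849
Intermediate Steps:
(-6986087/9825666)/h(c(53, o(2)), 385) = (-6986087/9825666)/(1013 - 1*37) = (-6986087*1/9825666)/(1013 - 37) = -6986087/9825666/976 = -6986087/9825666*1/976 = -6986087/9589850016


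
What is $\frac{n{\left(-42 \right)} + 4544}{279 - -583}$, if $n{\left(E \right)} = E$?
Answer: $\frac{2251}{431} \approx 5.2227$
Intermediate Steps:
$\frac{n{\left(-42 \right)} + 4544}{279 - -583} = \frac{-42 + 4544}{279 - -583} = \frac{4502}{279 + \left(-587 + 1170\right)} = \frac{4502}{279 + 583} = \frac{4502}{862} = 4502 \cdot \frac{1}{862} = \frac{2251}{431}$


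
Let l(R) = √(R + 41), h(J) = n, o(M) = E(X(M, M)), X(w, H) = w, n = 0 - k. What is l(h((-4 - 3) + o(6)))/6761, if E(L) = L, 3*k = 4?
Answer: √357/20283 ≈ 0.00093154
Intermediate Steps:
k = 4/3 (k = (⅓)*4 = 4/3 ≈ 1.3333)
n = -4/3 (n = 0 - 1*4/3 = 0 - 4/3 = -4/3 ≈ -1.3333)
o(M) = M
h(J) = -4/3
l(R) = √(41 + R)
l(h((-4 - 3) + o(6)))/6761 = √(41 - 4/3)/6761 = √(119/3)*(1/6761) = (√357/3)*(1/6761) = √357/20283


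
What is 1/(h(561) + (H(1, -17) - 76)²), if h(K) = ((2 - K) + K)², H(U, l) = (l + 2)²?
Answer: 1/22205 ≈ 4.5035e-5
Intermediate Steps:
H(U, l) = (2 + l)²
h(K) = 4 (h(K) = 2² = 4)
1/(h(561) + (H(1, -17) - 76)²) = 1/(4 + ((2 - 17)² - 76)²) = 1/(4 + ((-15)² - 76)²) = 1/(4 + (225 - 76)²) = 1/(4 + 149²) = 1/(4 + 22201) = 1/22205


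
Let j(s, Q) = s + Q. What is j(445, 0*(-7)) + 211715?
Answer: 212160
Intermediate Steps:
j(s, Q) = Q + s
j(445, 0*(-7)) + 211715 = (0*(-7) + 445) + 211715 = (0 + 445) + 211715 = 445 + 211715 = 212160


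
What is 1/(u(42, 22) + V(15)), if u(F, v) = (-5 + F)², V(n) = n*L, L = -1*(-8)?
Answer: 1/1489 ≈ 0.00067159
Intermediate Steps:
L = 8
V(n) = 8*n (V(n) = n*8 = 8*n)
1/(u(42, 22) + V(15)) = 1/((-5 + 42)² + 8*15) = 1/(37² + 120) = 1/(1369 + 120) = 1/1489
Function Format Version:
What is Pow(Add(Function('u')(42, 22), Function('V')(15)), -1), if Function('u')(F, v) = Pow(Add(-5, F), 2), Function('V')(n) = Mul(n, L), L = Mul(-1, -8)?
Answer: Rational(1, 1489) ≈ 0.00067159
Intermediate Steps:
L = 8
Function('V')(n) = Mul(8, n) (Function('V')(n) = Mul(n, 8) = Mul(8, n))
Pow(Add(Function('u')(42, 22), Function('V')(15)), -1) = Pow(Add(Pow(Add(-5, 42), 2), Mul(8, 15)), -1) = Pow(Add(Pow(37, 2), 120), -1) = Pow(Add(1369, 120), -1) = Pow(1489, -1) = Rational(1, 1489)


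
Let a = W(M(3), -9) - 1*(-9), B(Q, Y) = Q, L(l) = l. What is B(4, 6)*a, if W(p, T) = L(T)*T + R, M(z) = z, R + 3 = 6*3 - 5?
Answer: 400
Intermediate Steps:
R = 10 (R = -3 + (6*3 - 5) = -3 + (18 - 5) = -3 + 13 = 10)
W(p, T) = 10 + T² (W(p, T) = T*T + 10 = T² + 10 = 10 + T²)
a = 100 (a = (10 + (-9)²) - 1*(-9) = (10 + 81) + 9 = 91 + 9 = 100)
B(4, 6)*a = 4*100 = 400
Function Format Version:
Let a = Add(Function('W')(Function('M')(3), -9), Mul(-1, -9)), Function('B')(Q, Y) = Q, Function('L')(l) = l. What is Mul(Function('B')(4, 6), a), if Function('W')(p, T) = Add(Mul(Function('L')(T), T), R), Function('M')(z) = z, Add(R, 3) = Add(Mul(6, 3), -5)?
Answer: 400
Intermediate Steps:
R = 10 (R = Add(-3, Add(Mul(6, 3), -5)) = Add(-3, Add(18, -5)) = Add(-3, 13) = 10)
Function('W')(p, T) = Add(10, Pow(T, 2)) (Function('W')(p, T) = Add(Mul(T, T), 10) = Add(Pow(T, 2), 10) = Add(10, Pow(T, 2)))
a = 100 (a = Add(Add(10, Pow(-9, 2)), Mul(-1, -9)) = Add(Add(10, 81), 9) = Add(91, 9) = 100)
Mul(Function('B')(4, 6), a) = Mul(4, 100) = 400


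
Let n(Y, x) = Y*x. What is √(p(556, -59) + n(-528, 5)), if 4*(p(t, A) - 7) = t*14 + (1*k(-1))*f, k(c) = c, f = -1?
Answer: I*√2747/2 ≈ 26.206*I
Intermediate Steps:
p(t, A) = 29/4 + 7*t/2 (p(t, A) = 7 + (t*14 + (1*(-1))*(-1))/4 = 7 + (14*t - 1*(-1))/4 = 7 + (14*t + 1)/4 = 7 + (1 + 14*t)/4 = 7 + (¼ + 7*t/2) = 29/4 + 7*t/2)
√(p(556, -59) + n(-528, 5)) = √((29/4 + (7/2)*556) - 528*5) = √((29/4 + 1946) - 2640) = √(7813/4 - 2640) = √(-2747/4) = I*√2747/2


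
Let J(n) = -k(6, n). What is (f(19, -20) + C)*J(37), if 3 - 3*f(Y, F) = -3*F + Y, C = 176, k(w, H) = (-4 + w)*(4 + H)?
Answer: -37064/3 ≈ -12355.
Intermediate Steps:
f(Y, F) = 1 + F - Y/3 (f(Y, F) = 1 - (-3*F + Y)/3 = 1 - (Y - 3*F)/3 = 1 + (F - Y/3) = 1 + F - Y/3)
J(n) = -8 - 2*n (J(n) = -(-16 - 4*n + 4*6 + n*6) = -(-16 - 4*n + 24 + 6*n) = -(8 + 2*n) = -8 - 2*n)
(f(19, -20) + C)*J(37) = ((1 - 20 - ⅓*19) + 176)*(-8 - 2*37) = ((1 - 20 - 19/3) + 176)*(-8 - 74) = (-76/3 + 176)*(-82) = (452/3)*(-82) = -37064/3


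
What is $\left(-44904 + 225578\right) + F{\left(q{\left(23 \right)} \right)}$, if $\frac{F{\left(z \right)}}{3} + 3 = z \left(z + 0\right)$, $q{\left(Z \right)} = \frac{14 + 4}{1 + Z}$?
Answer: $\frac{2890667}{16} \approx 1.8067 \cdot 10^{5}$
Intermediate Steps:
$q{\left(Z \right)} = \frac{18}{1 + Z}$
$F{\left(z \right)} = -9 + 3 z^{2}$ ($F{\left(z \right)} = -9 + 3 z \left(z + 0\right) = -9 + 3 z z = -9 + 3 z^{2}$)
$\left(-44904 + 225578\right) + F{\left(q{\left(23 \right)} \right)} = \left(-44904 + 225578\right) - \left(9 - 3 \left(\frac{18}{1 + 23}\right)^{2}\right) = 180674 - \left(9 - 3 \left(\frac{18}{24}\right)^{2}\right) = 180674 - \left(9 - 3 \left(18 \cdot \frac{1}{24}\right)^{2}\right) = 180674 - \left(9 - 3 \left(\frac{3}{4}\right)^{2}\right) = 180674 + \left(-9 + 3 \cdot \frac{9}{16}\right) = 180674 + \left(-9 + \frac{27}{16}\right) = 180674 - \frac{117}{16} = \frac{2890667}{16}$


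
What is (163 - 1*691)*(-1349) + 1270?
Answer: 713542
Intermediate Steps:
(163 - 1*691)*(-1349) + 1270 = (163 - 691)*(-1349) + 1270 = -528*(-1349) + 1270 = 712272 + 1270 = 713542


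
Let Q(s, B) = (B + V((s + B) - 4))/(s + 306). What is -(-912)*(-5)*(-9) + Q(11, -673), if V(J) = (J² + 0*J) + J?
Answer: 13451897/317 ≈ 42435.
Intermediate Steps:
V(J) = J + J² (V(J) = (J² + 0) + J = J² + J = J + J²)
Q(s, B) = (B + (-4 + B + s)*(-3 + B + s))/(306 + s) (Q(s, B) = (B + ((s + B) - 4)*(1 + ((s + B) - 4)))/(s + 306) = (B + ((B + s) - 4)*(1 + ((B + s) - 4)))/(306 + s) = (B + (-4 + B + s)*(1 + (-4 + B + s)))/(306 + s) = (B + (-4 + B + s)*(-3 + B + s))/(306 + s))
-(-912)*(-5)*(-9) + Q(11, -673) = -(-912)*(-5)*(-9) + (-673 + (-4 - 673 + 11)*(-3 - 673 + 11))/(306 + 11) = -76*60*(-9) + (-673 - 666*(-665))/317 = -4560*(-9) + (-673 + 442890)/317 = 41040 + (1/317)*442217 = 41040 + 442217/317 = 13451897/317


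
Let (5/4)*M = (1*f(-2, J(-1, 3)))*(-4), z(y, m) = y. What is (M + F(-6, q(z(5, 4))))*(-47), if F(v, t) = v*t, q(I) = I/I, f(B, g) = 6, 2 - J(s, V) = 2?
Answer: 5922/5 ≈ 1184.4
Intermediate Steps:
J(s, V) = 0 (J(s, V) = 2 - 1*2 = 2 - 2 = 0)
q(I) = 1
F(v, t) = t*v
M = -96/5 (M = 4*((1*6)*(-4))/5 = 4*(6*(-4))/5 = (4/5)*(-24) = -96/5 ≈ -19.200)
(M + F(-6, q(z(5, 4))))*(-47) = (-96/5 + 1*(-6))*(-47) = (-96/5 - 6)*(-47) = -126/5*(-47) = 5922/5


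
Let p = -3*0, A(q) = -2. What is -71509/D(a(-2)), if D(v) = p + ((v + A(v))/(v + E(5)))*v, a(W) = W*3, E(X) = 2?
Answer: 71509/12 ≈ 5959.1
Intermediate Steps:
a(W) = 3*W
p = 0
D(v) = v*(-2 + v)/(2 + v) (D(v) = 0 + ((v - 2)/(v + 2))*v = 0 + ((-2 + v)/(2 + v))*v = 0 + v*(-2 + v)/(2 + v) = v*(-2 + v)/(2 + v))
-71509/D(a(-2)) = -71509*(-(2 + 3*(-2))/(6*(-2 + 3*(-2)))) = -71509*(-(2 - 6)/(6*(-2 - 6))) = -71509/((-6*(-8)/(-4))) = -71509/((-6*(-¼)*(-8))) = -71509/(-12) = -71509*(-1/12) = 71509/12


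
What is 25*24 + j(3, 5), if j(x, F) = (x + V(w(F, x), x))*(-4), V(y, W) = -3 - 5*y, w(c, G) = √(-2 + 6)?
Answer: 640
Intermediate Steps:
w(c, G) = 2 (w(c, G) = √4 = 2)
j(x, F) = 52 - 4*x (j(x, F) = (x + (-3 - 5*2))*(-4) = (x + (-3 - 10))*(-4) = (x - 13)*(-4) = (-13 + x)*(-4) = 52 - 4*x)
25*24 + j(3, 5) = 25*24 + (52 - 4*3) = 600 + (52 - 12) = 600 + 40 = 640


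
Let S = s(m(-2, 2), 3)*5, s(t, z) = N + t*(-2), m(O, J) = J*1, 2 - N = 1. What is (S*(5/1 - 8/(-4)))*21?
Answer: -2205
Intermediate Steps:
N = 1 (N = 2 - 1*1 = 2 - 1 = 1)
m(O, J) = J
s(t, z) = 1 - 2*t (s(t, z) = 1 + t*(-2) = 1 - 2*t)
S = -15 (S = (1 - 2*2)*5 = (1 - 4)*5 = -3*5 = -15)
(S*(5/1 - 8/(-4)))*21 = -15*(5/1 - 8/(-4))*21 = -15*(5*1 - 8*(-¼))*21 = -15*(5 + 2)*21 = -15*7*21 = -105*21 = -2205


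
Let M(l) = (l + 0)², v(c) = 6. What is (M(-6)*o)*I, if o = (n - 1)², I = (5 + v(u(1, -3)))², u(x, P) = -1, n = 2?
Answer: 4356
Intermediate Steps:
M(l) = l²
I = 121 (I = (5 + 6)² = 11² = 121)
o = 1 (o = (2 - 1)² = 1² = 1)
(M(-6)*o)*I = ((-6)²*1)*121 = (36*1)*121 = 36*121 = 4356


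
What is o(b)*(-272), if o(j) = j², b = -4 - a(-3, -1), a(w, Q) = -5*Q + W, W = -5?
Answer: -4352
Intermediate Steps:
a(w, Q) = -5 - 5*Q (a(w, Q) = -5*Q - 5 = -5 - 5*Q)
b = -4 (b = -4 - (-5 - 5*(-1)) = -4 - (-5 + 5) = -4 - 1*0 = -4 + 0 = -4)
o(b)*(-272) = (-4)²*(-272) = 16*(-272) = -4352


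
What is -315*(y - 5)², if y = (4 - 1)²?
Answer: -5040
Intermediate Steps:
y = 9 (y = 3² = 9)
-315*(y - 5)² = -315*(9 - 5)² = -315*4² = -315*16 = -5040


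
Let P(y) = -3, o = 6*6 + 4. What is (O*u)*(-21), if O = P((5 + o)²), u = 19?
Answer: 1197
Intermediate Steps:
o = 40 (o = 36 + 4 = 40)
O = -3
(O*u)*(-21) = -3*19*(-21) = -57*(-21) = 1197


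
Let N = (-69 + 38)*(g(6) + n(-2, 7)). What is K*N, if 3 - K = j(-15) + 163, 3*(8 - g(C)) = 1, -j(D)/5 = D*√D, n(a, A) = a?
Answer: 84320/3 + 13175*I*√15 ≈ 28107.0 + 51027.0*I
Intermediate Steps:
j(D) = -5*D^(3/2) (j(D) = -5*D*√D = -5*D^(3/2))
g(C) = 23/3 (g(C) = 8 - ⅓*1 = 8 - ⅓ = 23/3)
K = -160 - 75*I*√15 (K = 3 - (-(-75)*I*√15 + 163) = 3 - (75*I*√15 + 163) = 3 - (163 + 75*I*√15) = 3 + (-163 - 75*I*√15) = -160 - 75*I*√15 ≈ -160.0 - 290.47*I)
N = -527/3 (N = (-69 + 38)*(23/3 - 2) = -31*17/3 = -527/3 ≈ -175.67)
K*N = (-160 - 75*I*√15)*(-527/3) = 84320/3 + 13175*I*√15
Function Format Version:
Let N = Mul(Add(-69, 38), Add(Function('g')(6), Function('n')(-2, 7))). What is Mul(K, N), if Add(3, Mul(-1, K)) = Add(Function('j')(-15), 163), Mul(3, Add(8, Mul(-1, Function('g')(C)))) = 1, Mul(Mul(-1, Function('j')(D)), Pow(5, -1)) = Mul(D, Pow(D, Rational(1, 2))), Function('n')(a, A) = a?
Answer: Add(Rational(84320, 3), Mul(13175, I, Pow(15, Rational(1, 2)))) ≈ Add(28107., Mul(51027., I))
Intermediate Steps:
Function('j')(D) = Mul(-5, Pow(D, Rational(3, 2))) (Function('j')(D) = Mul(-5, Mul(D, Pow(D, Rational(1, 2)))) = Mul(-5, Pow(D, Rational(3, 2))))
Function('g')(C) = Rational(23, 3) (Function('g')(C) = Add(8, Mul(Rational(-1, 3), 1)) = Add(8, Rational(-1, 3)) = Rational(23, 3))
K = Add(-160, Mul(-75, I, Pow(15, Rational(1, 2)))) (K = Add(3, Mul(-1, Add(Mul(-5, Pow(-15, Rational(3, 2))), 163))) = Add(3, Mul(-1, Add(Mul(-5, Mul(-15, I, Pow(15, Rational(1, 2)))), 163))) = Add(3, Mul(-1, Add(Mul(75, I, Pow(15, Rational(1, 2))), 163))) = Add(3, Mul(-1, Add(163, Mul(75, I, Pow(15, Rational(1, 2)))))) = Add(3, Add(-163, Mul(-75, I, Pow(15, Rational(1, 2))))) = Add(-160, Mul(-75, I, Pow(15, Rational(1, 2)))) ≈ Add(-160.00, Mul(-290.47, I)))
N = Rational(-527, 3) (N = Mul(Add(-69, 38), Add(Rational(23, 3), -2)) = Mul(-31, Rational(17, 3)) = Rational(-527, 3) ≈ -175.67)
Mul(K, N) = Mul(Add(-160, Mul(-75, I, Pow(15, Rational(1, 2)))), Rational(-527, 3)) = Add(Rational(84320, 3), Mul(13175, I, Pow(15, Rational(1, 2))))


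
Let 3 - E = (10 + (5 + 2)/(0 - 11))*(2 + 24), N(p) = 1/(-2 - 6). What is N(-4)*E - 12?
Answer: 1589/88 ≈ 18.057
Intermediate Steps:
N(p) = -⅛ (N(p) = 1/(-8) = -⅛)
E = -2645/11 (E = 3 - (10 + (5 + 2)/(0 - 11))*(2 + 24) = 3 - (10 + 7/(-11))*26 = 3 - (10 + 7*(-1/11))*26 = 3 - (10 - 7/11)*26 = 3 - 103*26/11 = 3 - 1*2678/11 = 3 - 2678/11 = -2645/11 ≈ -240.45)
N(-4)*E - 12 = -⅛*(-2645/11) - 12 = 2645/88 - 12 = 1589/88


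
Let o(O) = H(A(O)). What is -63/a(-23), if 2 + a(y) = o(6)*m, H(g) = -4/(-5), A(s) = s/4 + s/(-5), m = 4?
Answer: -105/2 ≈ -52.500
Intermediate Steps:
A(s) = s/20 (A(s) = s*(¼) + s*(-⅕) = s/4 - s/5 = s/20)
H(g) = ⅘ (H(g) = -4*(-⅕) = ⅘)
o(O) = ⅘
a(y) = 6/5 (a(y) = -2 + (⅘)*4 = -2 + 16/5 = 6/5)
-63/a(-23) = -63/6/5 = -63*⅚ = -105/2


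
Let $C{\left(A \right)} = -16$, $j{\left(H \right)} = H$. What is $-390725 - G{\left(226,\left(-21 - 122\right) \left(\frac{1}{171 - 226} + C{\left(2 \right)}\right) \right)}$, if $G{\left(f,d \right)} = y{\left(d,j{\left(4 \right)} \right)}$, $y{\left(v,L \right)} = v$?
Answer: $- \frac{1965078}{5} \approx -3.9302 \cdot 10^{5}$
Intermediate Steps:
$G{\left(f,d \right)} = d$
$-390725 - G{\left(226,\left(-21 - 122\right) \left(\frac{1}{171 - 226} + C{\left(2 \right)}\right) \right)} = -390725 - \left(-21 - 122\right) \left(\frac{1}{171 - 226} - 16\right) = -390725 - - 143 \left(\frac{1}{-55} - 16\right) = -390725 - - 143 \left(- \frac{1}{55} - 16\right) = -390725 - \left(-143\right) \left(- \frac{881}{55}\right) = -390725 - \frac{11453}{5} = - \frac{1965078}{5}$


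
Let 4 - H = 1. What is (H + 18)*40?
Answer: 840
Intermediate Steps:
H = 3 (H = 4 - 1*1 = 4 - 1 = 3)
(H + 18)*40 = (3 + 18)*40 = 21*40 = 840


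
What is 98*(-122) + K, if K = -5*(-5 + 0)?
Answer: -11931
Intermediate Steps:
K = 25 (K = -5*(-5) = 25)
98*(-122) + K = 98*(-122) + 25 = -11956 + 25 = -11931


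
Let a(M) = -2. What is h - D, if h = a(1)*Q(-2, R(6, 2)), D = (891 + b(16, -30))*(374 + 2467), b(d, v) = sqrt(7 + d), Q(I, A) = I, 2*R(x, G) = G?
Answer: -2531327 - 2841*sqrt(23) ≈ -2.5450e+6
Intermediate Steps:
R(x, G) = G/2
D = 2531331 + 2841*sqrt(23) (D = (891 + sqrt(7 + 16))*(374 + 2467) = (891 + sqrt(23))*2841 = 2531331 + 2841*sqrt(23) ≈ 2.5450e+6)
h = 4 (h = -2*(-2) = 4)
h - D = 4 - (2531331 + 2841*sqrt(23)) = 4 + (-2531331 - 2841*sqrt(23)) = -2531327 - 2841*sqrt(23)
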